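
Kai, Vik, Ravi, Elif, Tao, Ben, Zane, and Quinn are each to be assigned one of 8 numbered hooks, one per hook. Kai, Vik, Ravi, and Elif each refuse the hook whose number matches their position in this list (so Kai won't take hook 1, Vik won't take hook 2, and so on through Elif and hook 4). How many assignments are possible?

Let Aᵢ (for 1 ≤ i ≤ 4) be the placements that put person i in their forbidden hook. Any j of these fix j positions, leaving (8−j)! ways to fill the rest, and there are C(4,j) ways to pick which j.
By inclusion–exclusion, the number of valid placements is Σ_{j=0}^{4} (−1)^j C(4,j)·(8−j)!.
Computing: 40320 − 20160 + 4320 − 480 + 24 = 24024.

24024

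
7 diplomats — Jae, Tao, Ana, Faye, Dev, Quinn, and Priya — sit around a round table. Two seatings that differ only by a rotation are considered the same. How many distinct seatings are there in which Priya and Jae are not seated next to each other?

All circular seatings of 7 people number (6)! = 720.
Seatings with Priya beside Jae: treat them as a block with 2 internal orders, giving 2 × (5)! = 240.
Subtracting, 720 − 240 = 480.

480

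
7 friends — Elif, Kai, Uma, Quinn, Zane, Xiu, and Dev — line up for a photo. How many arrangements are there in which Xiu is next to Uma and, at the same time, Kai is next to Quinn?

480

Treat {Xiu,Uma} as one block (2 orders) and {Kai,Quinn} as another (2 orders).
That leaves 5 units to arrange: 2 × 2 × 5! = 4 × 120 = 480.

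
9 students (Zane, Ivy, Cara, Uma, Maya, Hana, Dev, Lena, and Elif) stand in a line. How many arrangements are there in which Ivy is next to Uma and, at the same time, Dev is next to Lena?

Treat {Ivy,Uma} as one block (2 orders) and {Dev,Lena} as another (2 orders).
That leaves 7 units to arrange: 2 × 2 × 7! = 4 × 5040 = 20160.

20160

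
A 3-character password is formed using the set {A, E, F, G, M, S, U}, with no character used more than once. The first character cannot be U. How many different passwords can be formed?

The first character has 7−1 = 6 choices (anything except U).
The remaining 2 characters are filled from the other 6 symbols without repetition: 6 × 5 = 30.
Total: 6 × 30 = 180.

180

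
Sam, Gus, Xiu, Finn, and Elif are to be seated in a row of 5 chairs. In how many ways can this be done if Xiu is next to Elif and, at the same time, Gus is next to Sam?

24

Treat {Xiu,Elif} as one block (2 orders) and {Gus,Sam} as another (2 orders).
That leaves 3 units to arrange: 2 × 2 × 3! = 4 × 6 = 24.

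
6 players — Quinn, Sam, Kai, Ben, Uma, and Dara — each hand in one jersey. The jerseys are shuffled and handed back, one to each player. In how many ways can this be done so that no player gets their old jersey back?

Let Aᵢ be the assignments in which player i gets their old jersey. We want the size of the complement of A₁∪…∪A_6.
By inclusion–exclusion this is Σ_{j=0}^{6} (−1)^j C(6,j)·(6−j)!.
Computing: 720 − 720 + 360 − 120 + 30 − 6 + 1 = 265.

265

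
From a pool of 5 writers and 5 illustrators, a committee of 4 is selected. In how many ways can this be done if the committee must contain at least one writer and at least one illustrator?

With no constraint there are C(10,4) = 210 possible selections.
Selections missing a whole group: no writers → C(5,4) = 5; no illustrators → C(5,4) = 5.
Both groups omitted at once is impossible, so 210 − 10 = 200.

200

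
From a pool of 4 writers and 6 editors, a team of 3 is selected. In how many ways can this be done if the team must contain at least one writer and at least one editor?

96

Unrestricted: C(10,3) = 120 ways to pick any 3 of the 10.
Selections missing a whole group: no writers → C(6,3) = 20; no editors → C(4,3) = 4.
Both groups omitted at once is impossible, so 120 − 24 = 96.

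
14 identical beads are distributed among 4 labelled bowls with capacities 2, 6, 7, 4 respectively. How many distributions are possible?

By stars and bars, unrestricted non-negative solutions to x_1+…+x_4 = 14 number C(14+3,3) = 680.
Subtract solutions that violate a single cap (substitute x_i' = x_i − (cap_i+1)): x_1 ≥ 3 gives C(14,3) = 364; x_2 ≥ 7 gives C(10,3) = 120; x_3 ≥ 8 gives C(9,3) = 84; x_4 ≥ 5 gives C(12,3) = 220. Together 788.
Add back pairs where two caps are both exceeded: 35 + 20 + 84 + 0 + 10 + 4 = 153.
By inclusion–exclusion the count is 680 − 788 + 153 = 45.

45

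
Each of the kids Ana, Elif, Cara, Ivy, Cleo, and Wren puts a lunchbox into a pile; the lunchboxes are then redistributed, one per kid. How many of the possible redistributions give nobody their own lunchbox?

265

Count assignments avoiding every fixed point. For any j of the 6 kids fixed to their own lunchbox, the other 6−j can be arranged in (6−j)! ways.
By inclusion–exclusion this is Σ_{j=0}^{6} (−1)^j C(6,j)·(6−j)!.
Computing: 720 − 720 + 360 − 120 + 30 − 6 + 1 = 265.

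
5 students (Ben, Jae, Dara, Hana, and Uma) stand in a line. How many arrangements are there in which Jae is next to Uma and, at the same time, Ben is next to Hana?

24

Treat {Jae,Uma} as one block (2 orders) and {Ben,Hana} as another (2 orders).
That leaves 3 units to arrange: 2 × 2 × 3! = 4 × 6 = 24.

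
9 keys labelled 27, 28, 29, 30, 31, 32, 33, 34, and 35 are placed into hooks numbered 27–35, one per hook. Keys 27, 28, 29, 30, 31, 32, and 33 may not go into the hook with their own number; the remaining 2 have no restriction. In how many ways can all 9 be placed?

Let Aᵢ (for 27 ≤ i ≤ 33) be the placements that put key i in its forbidden hook. Any j of these fix j positions, leaving (9−j)! ways to fill the rest, and there are C(7,j) ways to pick which j.
By inclusion–exclusion, the number of valid placements is Σ_{j=0}^{7} (−1)^j C(7,j)·(9−j)!.
Computing: 362880 − 282240 + 105840 − 25200 + 4200 − 504 + 42 − 2 = 165016.

165016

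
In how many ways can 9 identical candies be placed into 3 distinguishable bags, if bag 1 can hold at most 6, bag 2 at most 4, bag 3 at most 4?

19

By stars and bars, unrestricted non-negative solutions to x_1+…+x_3 = 9 number C(9+2,2) = 55.
Subtract solutions that violate a single cap (substitute x_i' = x_i − (cap_i+1)): x_1 ≥ 7 gives C(4,2) = 6; x_2 ≥ 5 gives C(6,2) = 15; x_3 ≥ 5 gives C(6,2) = 15. Together 36.
No two caps can be exceeded simultaneously, so the pair terms are all 0.
By inclusion–exclusion the count is 55 − 36 + 0 = 19.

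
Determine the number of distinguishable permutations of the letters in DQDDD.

DQDDD has 5 letters with D appearing 4 times.
Dividing 5! = 120 by 4! = 24 for the repeated letters gives 5.

5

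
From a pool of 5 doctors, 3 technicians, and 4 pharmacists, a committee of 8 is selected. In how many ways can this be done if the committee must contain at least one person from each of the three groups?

Unrestricted: C(12,8) = 495 ways to pick any 8 of the 12.
Subtract selections that omit an entire group: no doctors → C(7,8) = 0; no technicians → C(9,8) = 9; no pharmacists → C(8,8) = 1.
Add back selections omitting two groups (i.e. drawn from a single group): C(5,8) + C(3,8) + C(4,8) = 0.
By inclusion–exclusion: 495 − 10 + 0 = 485.

485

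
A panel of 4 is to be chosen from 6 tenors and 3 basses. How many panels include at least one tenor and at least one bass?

With no constraint there are C(9,4) = 126 possible selections.
Subtract selections that omit an entire group: no tenors → C(3,4) = 0; no basses → C(6,4) = 15.
Both groups omitted at once is impossible, so 126 − 15 = 111.

111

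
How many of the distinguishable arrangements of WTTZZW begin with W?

With the first slot taken by W, it remains to arrange the other 5 letters (TTZZW).
Those 5 letters have T appearing twice and Z appearing twice, giving (5)!/(2!·2!) = 30.

30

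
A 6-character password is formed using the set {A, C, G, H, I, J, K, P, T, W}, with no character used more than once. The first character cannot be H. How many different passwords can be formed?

136080

The first character has 10−1 = 9 choices (anything except H).
The remaining 5 characters are filled from the other 9 symbols without repetition: 9 × 8 × 7 × 6 × 5 = 15120.
Total: 9 × 15120 = 136080.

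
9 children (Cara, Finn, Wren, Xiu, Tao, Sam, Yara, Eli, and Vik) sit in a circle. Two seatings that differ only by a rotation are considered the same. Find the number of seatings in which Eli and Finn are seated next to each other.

Treat {Eli, Finn} as one unit (2 internal orders) and seat the resulting 8 units around the table: (7)! circular arrangements.
So 2 × (7)! = 2 × 5040 = 10080.

10080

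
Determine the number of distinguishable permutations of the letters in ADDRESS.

1260

Letter multiplicities in ADDRESS: A×1, D×2, E×1, R×1, S×2.
Dividing 7! = 5040 by 2!·2! = 4 for the repeated letters gives 1260.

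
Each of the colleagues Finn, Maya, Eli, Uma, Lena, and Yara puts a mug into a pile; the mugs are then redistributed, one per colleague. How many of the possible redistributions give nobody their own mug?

265

Let Aᵢ be the assignments in which colleague i gets their own mug. We want the size of the complement of A₁∪…∪A_6.
By inclusion–exclusion this is Σ_{j=0}^{6} (−1)^j C(6,j)·(6−j)!.
Computing: 720 − 720 + 360 − 120 + 30 − 6 + 1 = 265.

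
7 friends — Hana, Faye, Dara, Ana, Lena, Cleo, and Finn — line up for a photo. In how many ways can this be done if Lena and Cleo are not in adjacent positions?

Of the 7! = 5040 arrangements, those with Lena and Cleo adjacent number 2 × 6! = 1440 (treat the pair as a block with 2 internal orders).
So 5040 − 1440 = 3600 arrangements keep them apart.

3600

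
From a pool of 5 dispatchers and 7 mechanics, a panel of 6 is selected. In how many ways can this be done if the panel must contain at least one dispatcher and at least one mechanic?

Unrestricted: C(12,6) = 924 ways to pick any 6 of the 12.
Selections missing a whole group: no dispatchers → C(7,6) = 7; no mechanics → C(5,6) = 0.
Both groups omitted at once is impossible, so 924 − 7 = 917.

917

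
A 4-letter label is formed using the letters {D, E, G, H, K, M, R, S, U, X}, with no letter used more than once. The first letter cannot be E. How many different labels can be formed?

The first letter has 10−1 = 9 choices (anything except E).
The remaining 3 letters are filled from the other 9 symbols without repetition: 9 × 8 × 7 = 504.
Total: 9 × 504 = 4536.

4536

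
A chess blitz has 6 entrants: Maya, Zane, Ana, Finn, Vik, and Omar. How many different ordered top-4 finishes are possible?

360

There are 6 choices for 1st place, 5 for 2nd, and so on down to 3 for position 4.
That gives 6 × 5 × 4 × 3 = 360.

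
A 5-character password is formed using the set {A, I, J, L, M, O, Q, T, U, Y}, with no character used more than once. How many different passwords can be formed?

Choose and order 5 of the 10 symbols: the first character has 10 options, the next 9, and so on down to 6.
10 × 9 × 8 × 7 × 6 = 30240.

30240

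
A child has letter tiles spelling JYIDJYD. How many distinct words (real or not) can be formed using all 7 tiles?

The 7 letters of JYIDJYD have repeats: D appearing twice, J appearing twice, and Y appearing twice.
So there are 7! / (2!·2!·2!) = 630 distinguishable arrangements.

630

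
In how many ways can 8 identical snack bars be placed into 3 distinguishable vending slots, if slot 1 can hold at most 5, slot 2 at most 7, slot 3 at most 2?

17

Without the upper bounds there are C(10,2) = 45 ways to split 8 among 3 vending slots.
Subtract solutions that violate a single cap (substitute x_i' = x_i − (cap_i+1)): x_1 ≥ 6 gives C(4,2) = 6; x_2 ≥ 8 gives C(2,2) = 1; x_3 ≥ 3 gives C(7,2) = 21. Together 28.
No two caps can be exceeded simultaneously, so the pair terms are all 0.
By inclusion–exclusion the count is 45 − 28 + 0 = 17.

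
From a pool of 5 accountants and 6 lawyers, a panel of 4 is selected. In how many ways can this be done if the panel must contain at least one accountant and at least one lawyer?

310

With no constraint there are C(11,4) = 330 possible selections.
Selections missing a whole group: no accountants → C(6,4) = 15; no lawyers → C(5,4) = 5.
Both groups omitted at once is impossible, so 330 − 20 = 310.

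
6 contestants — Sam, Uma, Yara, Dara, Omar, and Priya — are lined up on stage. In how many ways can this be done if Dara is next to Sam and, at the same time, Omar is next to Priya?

Treat {Dara,Sam} as one block (2 orders) and {Omar,Priya} as another (2 orders).
That leaves 4 units to arrange: 2 × 2 × 4! = 4 × 24 = 96.

96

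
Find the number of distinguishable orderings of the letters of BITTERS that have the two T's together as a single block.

Treat the 2 copies of T as a single block. The multiset to arrange is then {TT, B, E, I, R, S}, 6 items in all.
All 6 items are distinct, so there are (6)! = 720 arrangements.

720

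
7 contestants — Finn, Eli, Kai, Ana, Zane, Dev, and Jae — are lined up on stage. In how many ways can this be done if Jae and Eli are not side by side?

There are 7! = 5040 arrangements in all. If Jae and Eli are adjacent, merging them into one block gives 2·(6)! = 1440 arrangements.
Complementary counting: 5040 − 1440 = 3600.

3600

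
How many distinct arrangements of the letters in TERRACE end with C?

180

Fix C in the last position and arrange the remaining 6 letters.
Those 6 letters have E appearing twice and R appearing twice, giving (6)!/(2!·2!) = 180.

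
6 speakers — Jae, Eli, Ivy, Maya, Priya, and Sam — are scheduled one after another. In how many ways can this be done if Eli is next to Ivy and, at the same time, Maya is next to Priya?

Treat {Eli,Ivy} as one block (2 orders) and {Maya,Priya} as another (2 orders).
That leaves 4 units to arrange: 2 × 2 × 4! = 4 × 24 = 96.

96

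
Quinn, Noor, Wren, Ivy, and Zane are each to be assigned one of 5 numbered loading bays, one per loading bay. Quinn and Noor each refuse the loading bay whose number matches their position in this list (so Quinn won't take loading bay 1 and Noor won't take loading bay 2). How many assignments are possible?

78

Let Aᵢ (for i ∈ {1, 2}) be the placements that put person i in their forbidden loading bay. Any j of these fix j positions, leaving (5−j)! ways to fill the rest, and there are C(2,j) ways to pick which j.
By inclusion–exclusion, the number of valid placements is Σ_{j=0}^{2} (−1)^j C(2,j)·(5−j)!.
Computing: 120 − 48 + 6 = 78.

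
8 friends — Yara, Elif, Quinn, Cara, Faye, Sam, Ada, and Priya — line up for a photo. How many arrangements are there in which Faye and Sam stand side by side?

10080

Place the 6 others and the Faye-Sam pair as 7 objects in a line; the pair has 2 internal arrangements.
So the count is 2·(7)! = 10080.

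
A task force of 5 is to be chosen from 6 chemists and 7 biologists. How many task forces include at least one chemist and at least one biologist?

Unrestricted: C(13,5) = 1287 ways to pick any 5 of the 13.
Selections missing a whole group: no chemists → C(7,5) = 21; no biologists → C(6,5) = 6.
Both groups omitted at once is impossible, so 1287 − 27 = 1260.

1260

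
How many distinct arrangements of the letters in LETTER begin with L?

30

With the first slot taken by L, it remains to arrange the other 5 letters (ETTER).
Those 5 letters have E appearing twice and T appearing twice, giving (5)!/(2!·2!) = 30.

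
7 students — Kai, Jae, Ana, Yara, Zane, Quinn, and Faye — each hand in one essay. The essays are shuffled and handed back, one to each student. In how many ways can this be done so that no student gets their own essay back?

1854

This is the derangement count D_7: permutations of 7 items with no fixed point.
By inclusion–exclusion this is Σ_{j=0}^{7} (−1)^j C(7,j)·(7−j)!.
Computing: 5040 − 5040 + 2520 − 840 + 210 − 42 + 7 − 1 = 1854.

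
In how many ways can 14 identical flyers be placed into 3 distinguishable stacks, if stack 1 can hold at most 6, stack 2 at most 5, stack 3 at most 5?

6

By stars and bars, unrestricted non-negative solutions to x_1+…+x_3 = 14 number C(14+2,2) = 120.
Subtract solutions that violate a single cap (substitute x_i' = x_i − (cap_i+1)): x_1 ≥ 7 gives C(9,2) = 36; x_2 ≥ 6 gives C(10,2) = 45; x_3 ≥ 6 gives C(10,2) = 45. Together 126.
Add back pairs where two caps are both exceeded: 3 + 3 + 6 = 12.
By inclusion–exclusion the count is 120 − 126 + 12 = 6.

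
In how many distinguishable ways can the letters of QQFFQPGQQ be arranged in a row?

1512

QQFFQPGQQ has 9 letters with F appearing twice and Q appearing 5 times.
So there are 9! / (5!·2!) = 1512 distinguishable arrangements.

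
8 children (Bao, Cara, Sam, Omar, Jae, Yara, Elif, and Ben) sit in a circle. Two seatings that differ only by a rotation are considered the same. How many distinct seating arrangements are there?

Seat Bao anywhere (absorbing the rotational symmetry), then permute the other 7: (7)! = 5040.

5040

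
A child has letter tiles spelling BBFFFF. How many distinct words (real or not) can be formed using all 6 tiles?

15

BBFFFF has 6 letters with B appearing twice and F appearing 4 times.
The number of distinct arrangements is 6!/(4!·2!) = 720/48 = 15.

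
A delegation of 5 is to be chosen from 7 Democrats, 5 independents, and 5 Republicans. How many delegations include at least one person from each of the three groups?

Total 5-person selections from all 17: C(17,5) = 6188.
Selections missing a whole group: no Democrats → C(10,5) = 252; no independents → C(12,5) = 792; no Republicans → C(12,5) = 792.
Add back selections omitting two groups (i.e. drawn from a single group): C(7,5) + C(5,5) + C(5,5) = 23.
By inclusion–exclusion: 6188 − 1836 + 23 = 4375.

4375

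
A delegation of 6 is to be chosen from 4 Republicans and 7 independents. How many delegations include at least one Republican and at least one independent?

Total 6-person selections from all 11: C(11,6) = 462.
Subtract selections that omit an entire group: no Republicans → C(7,6) = 7; no independents → C(4,6) = 0.
Both groups omitted at once is impossible, so 462 − 7 = 455.

455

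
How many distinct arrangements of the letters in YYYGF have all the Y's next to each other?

Treat the 3 copies of Y as a single block. The multiset to arrange is then {YYY, F, G}, 3 items in all.
All 3 items are distinct, so there are (3)! = 6 arrangements.

6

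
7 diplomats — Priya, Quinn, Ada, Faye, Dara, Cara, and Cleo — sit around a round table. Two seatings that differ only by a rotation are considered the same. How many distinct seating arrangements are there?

Seat Priya anywhere (absorbing the rotational symmetry), then permute the other 6: (6)! = 720.

720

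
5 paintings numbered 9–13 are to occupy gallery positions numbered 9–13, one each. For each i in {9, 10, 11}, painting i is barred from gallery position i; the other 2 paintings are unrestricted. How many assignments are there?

Let Aᵢ (for i ∈ {9, 10, 11}) be the placements that put painting i in its forbidden gallery position. Any j of these fix j positions, leaving (5−j)! ways to fill the rest, and there are C(3,j) ways to pick which j.
By inclusion–exclusion, the number of valid placements is Σ_{j=0}^{3} (−1)^j C(3,j)·(5−j)!.
Computing: 120 − 72 + 18 − 2 = 64.

64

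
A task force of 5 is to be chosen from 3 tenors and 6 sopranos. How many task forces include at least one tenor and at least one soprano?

Total 5-person selections from all 9: C(9,5) = 126.
Subtract selections that omit an entire group: no tenors → C(6,5) = 6; no sopranos → C(3,5) = 0.
Both groups omitted at once is impossible, so 126 − 6 = 120.

120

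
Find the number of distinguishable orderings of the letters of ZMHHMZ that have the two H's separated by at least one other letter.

Total arrangements of ZMHHMZ: 6!/(2!·2!·2!) = 90.
Arrangements with the H's together: treat HH as one letter, giving (5)!/(2!·2!) = 30.
Subtracting, 90 − 30 = 60 arrangements keep the H's apart.

60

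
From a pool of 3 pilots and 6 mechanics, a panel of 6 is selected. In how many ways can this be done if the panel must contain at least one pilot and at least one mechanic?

Total 6-person selections from all 9: C(9,6) = 84.
Subtract selections that omit an entire group: no pilots → C(6,6) = 1; no mechanics → C(3,6) = 0.
Both groups omitted at once is impossible, so 84 − 1 = 83.

83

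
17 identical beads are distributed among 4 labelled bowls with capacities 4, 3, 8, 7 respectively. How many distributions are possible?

By stars and bars, unrestricted non-negative solutions to x_1+…+x_4 = 17 number C(17+3,3) = 1140.
Subtract solutions that violate a single cap (substitute x_i' = x_i − (cap_i+1)): x_1 ≥ 5 gives C(15,3) = 455; x_2 ≥ 4 gives C(16,3) = 560; x_3 ≥ 9 gives C(11,3) = 165; x_4 ≥ 8 gives C(12,3) = 220. Together 1400.
Add back pairs where two caps are both exceeded: 165 + 20 + 35 + 35 + 56 + 1 = 312.
Subtract triples: 0 + 1 + 0 + 0 = 1.
By inclusion–exclusion the count is 1140 − 1400 + 312 − 1 = 51.

51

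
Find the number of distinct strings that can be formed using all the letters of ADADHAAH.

Letter multiplicities in ADADHAAH: A×4, D×2, H×2.
Dividing 8! = 40320 by 4!·2!·2! = 96 for the repeated letters gives 420.

420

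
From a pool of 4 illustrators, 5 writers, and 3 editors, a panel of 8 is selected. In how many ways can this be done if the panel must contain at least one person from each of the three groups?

Unrestricted: C(12,8) = 495 ways to pick any 8 of the 12.
Selections missing a whole group: no illustrators → C(8,8) = 1; no writers → C(7,8) = 0; no editors → C(9,8) = 9.
Add back selections omitting two groups (i.e. drawn from a single group): C(4,8) + C(5,8) + C(3,8) = 0.
By inclusion–exclusion: 495 − 10 + 0 = 485.

485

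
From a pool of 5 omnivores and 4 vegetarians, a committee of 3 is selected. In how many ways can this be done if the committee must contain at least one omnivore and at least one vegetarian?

70

Total 3-person selections from all 9: C(9,3) = 84.
Subtract selections that omit an entire group: no omnivores → C(4,3) = 4; no vegetarians → C(5,3) = 10.
Both groups omitted at once is impossible, so 84 − 14 = 70.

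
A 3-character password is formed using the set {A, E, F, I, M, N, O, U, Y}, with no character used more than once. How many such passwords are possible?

504

This is a permutation of 3 out of 9: P(9,3) = 9!/6!.
9 × 8 × 7 = 504.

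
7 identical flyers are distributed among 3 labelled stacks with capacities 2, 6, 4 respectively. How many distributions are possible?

By stars and bars, unrestricted non-negative solutions to x_1+…+x_3 = 7 number C(7+2,2) = 36.
Subtract solutions that violate a single cap (substitute x_i' = x_i − (cap_i+1)): x_1 ≥ 3 gives C(6,2) = 15; x_2 ≥ 7 gives C(2,2) = 1; x_3 ≥ 5 gives C(4,2) = 6. Together 22.
No two caps can be exceeded simultaneously, so the pair terms are all 0.
By inclusion–exclusion the count is 36 − 22 + 0 = 14.

14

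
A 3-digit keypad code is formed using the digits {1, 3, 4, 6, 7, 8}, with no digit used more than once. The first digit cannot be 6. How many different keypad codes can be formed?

The first digit has 6−1 = 5 choices (anything except 6).
The remaining 2 digits are filled from the other 5 symbols without repetition: 5 × 4 = 20.
Total: 5 × 20 = 100.

100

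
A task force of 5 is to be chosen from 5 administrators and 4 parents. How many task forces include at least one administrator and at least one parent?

125

Total 5-person selections from all 9: C(9,5) = 126.
Subtract selections that omit an entire group: no administrators → C(4,5) = 0; no parents → C(5,5) = 1.
Both groups omitted at once is impossible, so 126 − 1 = 125.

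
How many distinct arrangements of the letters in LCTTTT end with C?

5

With the last slot taken by C, it remains to arrange the other 5 letters (LTTTT).
Those 5 letters have T appearing 4 times, giving (5)!/(4!) = 5.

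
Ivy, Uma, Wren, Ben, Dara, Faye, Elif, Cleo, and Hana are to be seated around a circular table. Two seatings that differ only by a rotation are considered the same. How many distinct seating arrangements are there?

40320

Seat Ivy anywhere (absorbing the rotational symmetry), then permute the other 8: (8)! = 40320.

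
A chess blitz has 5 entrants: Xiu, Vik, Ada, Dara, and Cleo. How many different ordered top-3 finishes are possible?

60

There are 5 choices for 1st place, 4 for 2nd, and 3 for 3rd.
That gives 5 × 4 × 3 = 60.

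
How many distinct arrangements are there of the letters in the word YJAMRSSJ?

10080

YJAMRSSJ has 8 letters with J appearing twice and S appearing twice.
The number of distinct arrangements is 8!/(2!·2!) = 40320/4 = 10080.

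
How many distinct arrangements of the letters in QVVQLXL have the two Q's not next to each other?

There are 7!/(2!·2!·2!) = 630 arrangements of QVVQLXL in total.
If the two Q's are adjacent, glue them into one block, leaving 6 items to arrange: (6)!/(2!·2!) = 180 ways.
Subtracting, 630 − 180 = 450 arrangements keep the Q's apart.

450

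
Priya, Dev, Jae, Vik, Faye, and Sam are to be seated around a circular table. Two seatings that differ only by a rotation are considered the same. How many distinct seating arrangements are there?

Seat Priya anywhere (absorbing the rotational symmetry), then permute the other 5: (5)! = 120.

120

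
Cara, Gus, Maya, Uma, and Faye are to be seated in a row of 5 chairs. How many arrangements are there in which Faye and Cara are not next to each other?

There are 5! = 120 arrangements in all. If Faye and Cara are adjacent, merging them into one block gives 2·(4)! = 48 arrangements.
Complementary counting: 120 − 48 = 72.

72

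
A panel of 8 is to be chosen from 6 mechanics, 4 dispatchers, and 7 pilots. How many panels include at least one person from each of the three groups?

22813

Unrestricted: C(17,8) = 24310 ways to pick any 8 of the 17.
Subtract selections that omit an entire group: no mechanics → C(11,8) = 165; no dispatchers → C(13,8) = 1287; no pilots → C(10,8) = 45.
Add back selections omitting two groups (i.e. drawn from a single group): C(6,8) + C(4,8) + C(7,8) = 0.
By inclusion–exclusion: 24310 − 1497 + 0 = 22813.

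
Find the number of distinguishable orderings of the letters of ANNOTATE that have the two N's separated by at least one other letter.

Total arrangements of ANNOTATE: 8!/(2!·2!·2!) = 5040.
Arrangements with the N's together: treat NN as one letter, giving (7)!/(2!·2!) = 1260.
Subtracting, 5040 − 1260 = 3780 arrangements keep the N's apart.

3780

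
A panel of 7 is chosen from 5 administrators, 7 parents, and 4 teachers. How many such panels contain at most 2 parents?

Split by how many parents are chosen (0 through 2).
Sum: C(7,0)·C(9,7) + C(7,1)·C(9,6) + C(7,2)·C(9,5) = 36 + 588 + 2646 = 3270.

3270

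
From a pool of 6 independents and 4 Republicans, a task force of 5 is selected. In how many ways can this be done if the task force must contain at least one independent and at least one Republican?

246

With no constraint there are C(10,5) = 252 possible selections.
Selections missing a whole group: no independents → C(4,5) = 0; no Republicans → C(6,5) = 6.
Both groups omitted at once is impossible, so 252 − 6 = 246.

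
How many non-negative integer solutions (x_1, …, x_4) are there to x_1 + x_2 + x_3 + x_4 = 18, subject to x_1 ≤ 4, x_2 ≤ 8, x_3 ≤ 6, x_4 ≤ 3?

20

By stars and bars, unrestricted non-negative solutions to x_1+…+x_4 = 18 number C(18+3,3) = 1330.
Subtract solutions that violate a single cap (substitute x_i' = x_i − (cap_i+1)): x_1 ≥ 5 gives C(16,3) = 560; x_2 ≥ 9 gives C(12,3) = 220; x_3 ≥ 7 gives C(14,3) = 364; x_4 ≥ 4 gives C(17,3) = 680. Together 1824.
Add back pairs where two caps are both exceeded: 35 + 84 + 220 + 10 + 56 + 120 = 525.
Subtract triples: 0 + 1 + 10 + 0 = 11.
By inclusion–exclusion the count is 1330 − 1824 + 525 − 11 = 20.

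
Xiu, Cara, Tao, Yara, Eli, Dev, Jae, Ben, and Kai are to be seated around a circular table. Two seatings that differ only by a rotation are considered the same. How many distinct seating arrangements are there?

Around a circle, 9 distinct people have 9!/9 = (8)! = 40320 rotationally distinct seatings.

40320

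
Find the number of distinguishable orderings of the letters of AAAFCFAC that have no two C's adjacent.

There are 8!/(4!·2!·2!) = 420 arrangements of AAAFCFAC in total.
Arrangements with the C's together: treat CC as one letter, giving (7)!/(4!·2!) = 105.
Hence 420 − 105 = 315.

315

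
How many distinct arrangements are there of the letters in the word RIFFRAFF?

RIFFRAFF has 8 letters with F appearing 4 times and R appearing twice.
Dividing 8! = 40320 by 4!·2! = 48 for the repeated letters gives 840.

840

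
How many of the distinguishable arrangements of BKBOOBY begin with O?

With the first slot taken by O, it remains to arrange the other 6 letters (BKBOBY).
Those 6 letters have B appearing 3 times, giving (6)!/(3!) = 120.

120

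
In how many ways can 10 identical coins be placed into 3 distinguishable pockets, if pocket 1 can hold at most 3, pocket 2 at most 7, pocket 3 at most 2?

Ignoring the caps, the number of non-negative solutions to x_1+…+x_3 = 10 is C(12,2) = 66.
Subtract solutions that violate a single cap (substitute x_i' = x_i − (cap_i+1)): x_1 ≥ 4 gives C(8,2) = 28; x_2 ≥ 8 gives C(4,2) = 6; x_3 ≥ 3 gives C(9,2) = 36. Together 70.
Add back pairs where two caps are both exceeded: 0 + 10 + 0 = 10.
By inclusion–exclusion the count is 66 − 70 + 10 = 6.

6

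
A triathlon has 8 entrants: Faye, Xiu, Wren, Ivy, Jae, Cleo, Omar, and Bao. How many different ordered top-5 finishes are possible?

6720

There are 8 choices for 1st place, 7 for 2nd, and so on down to 4 for position 5.
That gives 8 × 7 × 6 × 5 × 4 = 6720.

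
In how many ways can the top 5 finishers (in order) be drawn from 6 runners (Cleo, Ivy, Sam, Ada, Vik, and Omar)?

This is an ordered selection of 5 from 6: P(6,5).
That gives 6 × 5 × 4 × 3 × 2 = 720.

720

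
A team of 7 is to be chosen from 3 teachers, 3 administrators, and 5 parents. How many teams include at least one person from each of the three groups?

314

With no constraint there are C(11,7) = 330 possible selections.
Subtract selections that omit an entire group: no teachers → C(8,7) = 8; no administrators → C(8,7) = 8; no parents → C(6,7) = 0.
Add back selections omitting two groups (i.e. drawn from a single group): C(3,7) + C(3,7) + C(5,7) = 0.
By inclusion–exclusion: 330 − 16 + 0 = 314.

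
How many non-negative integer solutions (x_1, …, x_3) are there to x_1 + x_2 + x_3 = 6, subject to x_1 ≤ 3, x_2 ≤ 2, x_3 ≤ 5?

Ignoring the caps, the number of non-negative solutions to x_1+…+x_3 = 6 is C(8,2) = 28.
Subtract solutions that violate a single cap (substitute x_i' = x_i − (cap_i+1)): x_1 ≥ 4 gives C(4,2) = 6; x_2 ≥ 3 gives C(5,2) = 10; x_3 ≥ 6 gives C(2,2) = 1. Together 17.
No two caps can be exceeded simultaneously, so the pair terms are all 0.
By inclusion–exclusion the count is 28 − 17 + 0 = 11.

11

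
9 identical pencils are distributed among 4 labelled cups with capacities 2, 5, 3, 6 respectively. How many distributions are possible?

61

Without the upper bounds there are C(12,3) = 220 ways to split 9 among 4 cups.
Subtract solutions that violate a single cap (substitute x_i' = x_i − (cap_i+1)): x_1 ≥ 3 gives C(9,3) = 84; x_2 ≥ 6 gives C(6,3) = 20; x_3 ≥ 4 gives C(8,3) = 56; x_4 ≥ 7 gives C(5,3) = 10. Together 170.
Add back pairs where two caps are both exceeded: 1 + 10 + 0 + 0 + 0 + 0 = 11.
By inclusion–exclusion the count is 220 − 170 + 11 = 61.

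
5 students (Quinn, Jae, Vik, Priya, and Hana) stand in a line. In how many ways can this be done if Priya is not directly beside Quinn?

Of the 5! = 120 arrangements, those with Priya and Quinn adjacent number 2 × 4! = 48 (treat the pair as a block with 2 internal orders).
So 120 − 48 = 72 arrangements keep them apart.

72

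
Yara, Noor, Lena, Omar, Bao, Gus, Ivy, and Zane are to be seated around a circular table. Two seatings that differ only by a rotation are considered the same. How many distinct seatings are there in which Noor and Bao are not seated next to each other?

3600

Without the restriction there are (7)! = 5040 seatings.
Those with Noor next to Bao: fuse the pair into one unit and seat 7 units around a circle — 2·(6)! = 1440.
Subtracting, 5040 − 1440 = 3600.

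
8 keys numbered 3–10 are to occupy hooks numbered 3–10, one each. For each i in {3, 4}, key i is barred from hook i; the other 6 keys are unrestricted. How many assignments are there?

Let Aᵢ (for i ∈ {3, 4}) be the placements that put key i in its forbidden hook. Any j of these fix j positions, leaving (8−j)! ways to fill the rest, and there are C(2,j) ways to pick which j.
By inclusion–exclusion, the number of valid placements is Σ_{j=0}^{2} (−1)^j C(2,j)·(8−j)!.
Computing: 40320 − 10080 + 720 = 30960.

30960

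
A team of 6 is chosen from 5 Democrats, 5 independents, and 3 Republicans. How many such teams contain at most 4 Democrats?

Split by how many Democrats are chosen (0 through 4).
Sum: C(5,0)·C(8,6) + C(5,1)·C(8,5) + C(5,2)·C(8,4) + C(5,3)·C(8,3) + C(5,4)·C(8,2) = 28 + 280 + 700 + 560 + 140 = 1708.

1708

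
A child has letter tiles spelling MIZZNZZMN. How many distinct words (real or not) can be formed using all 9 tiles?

Letter multiplicities in MIZZNZZMN: I×1, M×2, N×2, Z×4.
The number of distinct arrangements is 9!/(4!·2!·2!) = 362880/96 = 3780.

3780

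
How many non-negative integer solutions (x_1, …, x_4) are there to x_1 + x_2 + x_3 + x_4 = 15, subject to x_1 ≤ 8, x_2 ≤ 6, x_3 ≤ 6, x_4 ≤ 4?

164

Ignoring the caps, the number of non-negative solutions to x_1+…+x_4 = 15 is C(18,3) = 816.
Subtract solutions that violate a single cap (substitute x_i' = x_i − (cap_i+1)): x_1 ≥ 9 gives C(9,3) = 84; x_2 ≥ 7 gives C(11,3) = 165; x_3 ≥ 7 gives C(11,3) = 165; x_4 ≥ 5 gives C(13,3) = 286. Together 700.
Add back pairs where two caps are both exceeded: 0 + 0 + 4 + 4 + 20 + 20 = 48.
By inclusion–exclusion the count is 816 − 700 + 48 = 164.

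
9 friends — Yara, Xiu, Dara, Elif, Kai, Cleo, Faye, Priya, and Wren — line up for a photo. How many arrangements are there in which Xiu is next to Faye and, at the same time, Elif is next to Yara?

Treat {Xiu,Faye} as one block (2 orders) and {Elif,Yara} as another (2 orders).
That leaves 7 units to arrange: 2 × 2 × 7! = 4 × 5040 = 20160.

20160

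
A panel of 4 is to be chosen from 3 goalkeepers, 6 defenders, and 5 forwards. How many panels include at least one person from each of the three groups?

495

Unrestricted: C(14,4) = 1001 ways to pick any 4 of the 14.
Subtract selections that omit an entire group: no goalkeepers → C(11,4) = 330; no defenders → C(8,4) = 70; no forwards → C(9,4) = 126.
Add back selections omitting two groups (i.e. drawn from a single group): C(3,4) + C(6,4) + C(5,4) = 20.
By inclusion–exclusion: 1001 − 526 + 20 = 495.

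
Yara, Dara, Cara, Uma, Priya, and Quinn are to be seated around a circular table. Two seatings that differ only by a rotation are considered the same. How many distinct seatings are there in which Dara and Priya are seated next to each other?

48

Glue Dara and Priya into a block (2 internal orders). Seating 5 units around a circle gives (4)! arrangements.
So 2 × (4)! = 2 × 24 = 48.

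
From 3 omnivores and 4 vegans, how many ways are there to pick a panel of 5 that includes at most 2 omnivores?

Split by how many omnivores are chosen (0 through 2).
Sum: C(3,0)·C(4,5) + C(3,1)·C(4,4) + C(3,2)·C(4,3) = 0 + 3 + 12 = 15.

15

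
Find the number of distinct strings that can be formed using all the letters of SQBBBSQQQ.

Letter multiplicities in SQBBBSQQQ: B×3, Q×4, S×2.
So there are 9! / (4!·3!·2!) = 1260 distinguishable arrangements.

1260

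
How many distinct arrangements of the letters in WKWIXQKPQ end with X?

5040

With the last slot taken by X, it remains to arrange the other 8 letters (WKWIQKPQ).
Those 8 letters have K appearing twice, Q appearing twice, and W appearing twice, giving (8)!/(2!·2!·2!) = 5040.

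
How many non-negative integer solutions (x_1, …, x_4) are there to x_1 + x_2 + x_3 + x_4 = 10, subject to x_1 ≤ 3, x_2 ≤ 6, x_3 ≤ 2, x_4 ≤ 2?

By stars and bars, unrestricted non-negative solutions to x_1+…+x_4 = 10 number C(10+3,3) = 286.
Subtract solutions that violate a single cap (substitute x_i' = x_i − (cap_i+1)): x_1 ≥ 4 gives C(9,3) = 84; x_2 ≥ 7 gives C(6,3) = 20; x_3 ≥ 3 gives C(10,3) = 120; x_4 ≥ 3 gives C(10,3) = 120. Together 344.
Add back pairs where two caps are both exceeded: 0 + 20 + 20 + 1 + 1 + 35 = 77.
Subtract triples: 0 + 0 + 1 + 0 = 1.
By inclusion–exclusion the count is 286 − 344 + 77 − 1 = 18.

18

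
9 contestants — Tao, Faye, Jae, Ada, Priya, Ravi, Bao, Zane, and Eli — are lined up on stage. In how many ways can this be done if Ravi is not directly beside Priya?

Of the 9! = 362880 arrangements, those with Ravi and Priya adjacent number 2 × 8! = 80640 (treat the pair as a block with 2 internal orders).
So 362880 − 80640 = 282240 arrangements keep them apart.

282240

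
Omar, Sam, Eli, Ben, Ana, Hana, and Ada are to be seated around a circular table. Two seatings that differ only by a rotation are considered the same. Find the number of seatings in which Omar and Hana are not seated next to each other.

480

All circular seatings of 7 people number (6)! = 720.
Seatings with Omar beside Hana: treat them as a block with 2 internal orders, giving 2 × (5)! = 240.
Subtracting, 720 − 240 = 480.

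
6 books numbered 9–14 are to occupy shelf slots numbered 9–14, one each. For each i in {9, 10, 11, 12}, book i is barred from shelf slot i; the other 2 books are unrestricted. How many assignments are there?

Let Aᵢ (for 9 ≤ i ≤ 12) be the placements that put book i in its forbidden shelf slot. Any j of these fix j positions, leaving (6−j)! ways to fill the rest, and there are C(4,j) ways to pick which j.
By inclusion–exclusion, the number of valid placements is Σ_{j=0}^{4} (−1)^j C(4,j)·(6−j)!.
Computing: 720 − 480 + 144 − 24 + 2 = 362.

362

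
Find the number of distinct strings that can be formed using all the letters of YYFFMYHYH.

The 9 letters of YYFFMYHYH have repeats: F appearing twice, H appearing twice, and Y appearing 4 times.
The number of distinct arrangements is 9!/(4!·2!·2!) = 362880/96 = 3780.

3780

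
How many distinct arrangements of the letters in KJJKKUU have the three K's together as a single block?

30

Treat the 3 copies of K as a single block. The multiset to arrange is then {KKK, J, J, U, U}, 5 items in all.
That gives (5)!/(2!·2!) = 30 arrangements.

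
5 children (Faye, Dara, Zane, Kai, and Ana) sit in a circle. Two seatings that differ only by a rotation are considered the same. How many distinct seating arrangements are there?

Seat Faye anywhere (absorbing the rotational symmetry), then permute the other 4: (4)! = 24.

24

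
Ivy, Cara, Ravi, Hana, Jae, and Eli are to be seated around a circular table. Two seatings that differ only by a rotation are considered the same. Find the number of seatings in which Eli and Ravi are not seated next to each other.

Without the restriction there are (5)! = 120 seatings.
Seatings with Eli beside Ravi: treat them as a block with 2 internal orders, giving 2 × (4)! = 48.
Subtracting, 120 − 48 = 72.

72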